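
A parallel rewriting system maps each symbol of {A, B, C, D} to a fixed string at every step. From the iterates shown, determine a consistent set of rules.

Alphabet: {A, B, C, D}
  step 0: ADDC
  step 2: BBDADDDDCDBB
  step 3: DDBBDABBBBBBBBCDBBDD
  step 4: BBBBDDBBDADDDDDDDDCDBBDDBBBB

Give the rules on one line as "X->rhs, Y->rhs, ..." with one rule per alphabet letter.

  step 3 ⇒ step 4: DDBBDABBBBBBBBCDBBDD ⇒ BB·BB·D·D·BB·DA·D·D·D·D·D·D·D·D·CD·BB·D·D·BB·BB
    A ↦ DA
    B ↦ D
    C ↦ CD
    D ↦ BB

A->DA, B->D, C->CD, D->BB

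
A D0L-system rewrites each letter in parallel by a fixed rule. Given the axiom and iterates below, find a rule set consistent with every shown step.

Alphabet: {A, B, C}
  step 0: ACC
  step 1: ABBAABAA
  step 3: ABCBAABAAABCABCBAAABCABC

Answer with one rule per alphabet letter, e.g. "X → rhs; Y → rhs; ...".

A->AB, B->C, C->BAA

  step 0 ⇒ step 1: ACC ⇒ AB·BAA·BAA
    A ↦ AB
    C ↦ BAA
    B ↦ C  (constrained at step 1)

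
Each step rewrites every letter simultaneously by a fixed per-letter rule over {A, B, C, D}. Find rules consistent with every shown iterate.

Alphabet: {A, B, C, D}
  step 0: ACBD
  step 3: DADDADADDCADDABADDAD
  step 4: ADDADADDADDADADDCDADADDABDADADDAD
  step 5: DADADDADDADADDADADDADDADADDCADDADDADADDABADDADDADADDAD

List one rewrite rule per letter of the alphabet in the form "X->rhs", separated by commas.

  step 4 ⇒ step 5: ADDADADDADDADADDCDADADDABDADADDAD ⇒ D·AD·AD·D·AD·D·AD·AD·D·AD·AD·D·AD·D·AD·AD·DC·AD·D·AD·D·AD·AD·D·AB·AD·D·AD·D·AD·AD·D·AD
    A ↦ D
    B ↦ AB
    C ↦ DC
    D ↦ AD

A->D, B->AB, C->DC, D->AD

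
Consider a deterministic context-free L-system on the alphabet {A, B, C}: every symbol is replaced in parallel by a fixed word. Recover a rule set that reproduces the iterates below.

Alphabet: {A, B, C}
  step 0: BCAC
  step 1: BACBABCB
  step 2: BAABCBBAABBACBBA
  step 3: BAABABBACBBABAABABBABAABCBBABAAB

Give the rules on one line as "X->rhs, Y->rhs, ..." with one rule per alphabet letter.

A->AB, B->BA, C->CB

  step 2 ⇒ step 3: BAABCBBAABBACBBA ⇒ BA·AB·AB·BA·CB·BA·BA·AB·AB·BA·BA·AB·CB·BA·BA·AB
    A ↦ AB
    B ↦ BA
    C ↦ CB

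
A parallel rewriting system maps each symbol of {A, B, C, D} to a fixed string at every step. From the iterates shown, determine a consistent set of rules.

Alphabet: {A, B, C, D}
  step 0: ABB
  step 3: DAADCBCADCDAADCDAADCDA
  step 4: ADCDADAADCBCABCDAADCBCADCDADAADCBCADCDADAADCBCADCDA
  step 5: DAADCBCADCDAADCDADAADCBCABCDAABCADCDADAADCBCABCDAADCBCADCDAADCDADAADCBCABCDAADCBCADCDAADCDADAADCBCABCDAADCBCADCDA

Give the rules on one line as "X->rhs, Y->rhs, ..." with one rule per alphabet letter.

A->DA, B->A, C->BC, D->ADC

  step 4 ⇒ step 5: ADCDADAADCBCABCDAADCBCADCDADAADCBCADCDADAADCBCADCDA ⇒ DA·ADC·BC·ADC·DA·ADC·DA·DA·ADC·BC·A·BC·DA·A·BC·ADC·DA·DA·ADC·BC·A·BC·DA·ADC·BC·ADC·DA·ADC·DA·DA·ADC·BC·A·BC·DA·ADC·BC·ADC·DA·ADC·DA·DA·ADC·BC·A·BC·DA·ADC·BC·ADC·DA
    A ↦ DA
    B ↦ A
    C ↦ BC
    D ↦ ADC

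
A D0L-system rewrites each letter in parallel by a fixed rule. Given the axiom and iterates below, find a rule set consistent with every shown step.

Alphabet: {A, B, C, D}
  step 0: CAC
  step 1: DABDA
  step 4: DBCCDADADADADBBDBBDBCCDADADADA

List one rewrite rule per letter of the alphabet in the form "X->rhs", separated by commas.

  step 0 ⇒ step 1: CAC ⇒ DA·B·DA
    A ↦ B
    C ↦ DA
    B ↦ CC  (constrained at step 1)
    D ↦ DB  (constrained at step 1)

A->B, B->CC, C->DA, D->DB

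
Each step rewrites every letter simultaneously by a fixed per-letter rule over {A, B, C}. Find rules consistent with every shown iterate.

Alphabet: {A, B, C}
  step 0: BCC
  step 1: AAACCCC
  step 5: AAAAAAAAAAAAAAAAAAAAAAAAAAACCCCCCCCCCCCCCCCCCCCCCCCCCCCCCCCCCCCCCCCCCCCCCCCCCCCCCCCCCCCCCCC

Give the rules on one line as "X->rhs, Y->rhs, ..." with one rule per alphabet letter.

  step 0 ⇒ step 1: BCC ⇒ AAA·CC·CC
    B ↦ AAA
    C ↦ CC
    A ↦ B  (constrained at step 1)

A->B, B->AAA, C->CC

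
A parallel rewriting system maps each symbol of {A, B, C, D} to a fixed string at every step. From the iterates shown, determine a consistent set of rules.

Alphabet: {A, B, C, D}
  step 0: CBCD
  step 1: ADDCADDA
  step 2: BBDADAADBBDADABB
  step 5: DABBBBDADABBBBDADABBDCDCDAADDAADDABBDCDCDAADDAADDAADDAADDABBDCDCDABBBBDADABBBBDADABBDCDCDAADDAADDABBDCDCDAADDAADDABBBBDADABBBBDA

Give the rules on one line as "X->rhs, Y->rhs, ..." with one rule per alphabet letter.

  step 1 ⇒ step 2: ADDCADDA ⇒ BB·DA·DA·AD·BB·DA·DA·BB
    A ↦ BB
    C ↦ AD
    D ↦ DA
  step 0 ⇒ step 1: CBCD ⇒ AD·DC·AD·DA
    B ↦ DC

A->BB, B->DC, C->AD, D->DA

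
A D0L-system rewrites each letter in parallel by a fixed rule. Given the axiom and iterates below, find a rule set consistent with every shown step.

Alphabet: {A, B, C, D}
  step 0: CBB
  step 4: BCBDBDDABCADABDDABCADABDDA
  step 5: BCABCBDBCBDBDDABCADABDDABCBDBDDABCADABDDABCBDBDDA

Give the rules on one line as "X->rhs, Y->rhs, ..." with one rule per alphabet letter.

  step 4 ⇒ step 5: BCBDBDDABCADABDDABCADABDDA ⇒ BC·A·BC·BD·BC·BD·BD·DA·BC·A·DA·BD·DA·BC·BD·BD·DA·BC·A·DA·BD·DA·BC·BD·BD·DA
    A ↦ DA
    B ↦ BC
    C ↦ A
    D ↦ BD

A->DA, B->BC, C->A, D->BD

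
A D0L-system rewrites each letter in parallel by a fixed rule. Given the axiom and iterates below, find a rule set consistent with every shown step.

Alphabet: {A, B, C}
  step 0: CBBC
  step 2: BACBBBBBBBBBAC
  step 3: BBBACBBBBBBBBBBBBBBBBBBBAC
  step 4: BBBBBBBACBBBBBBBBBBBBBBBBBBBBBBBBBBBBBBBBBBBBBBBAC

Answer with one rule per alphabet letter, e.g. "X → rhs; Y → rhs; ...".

A->B, B->BB, C->AC

  step 3 ⇒ step 4: BBBACBBBBBBBBBBBBBBBBBBBAC ⇒ BB·BB·BB·B·AC·BB·BB·BB·BB·BB·BB·BB·BB·BB·BB·BB·BB·BB·BB·BB·BB·BB·BB·BB·B·AC
    A ↦ B
    B ↦ BB
    C ↦ AC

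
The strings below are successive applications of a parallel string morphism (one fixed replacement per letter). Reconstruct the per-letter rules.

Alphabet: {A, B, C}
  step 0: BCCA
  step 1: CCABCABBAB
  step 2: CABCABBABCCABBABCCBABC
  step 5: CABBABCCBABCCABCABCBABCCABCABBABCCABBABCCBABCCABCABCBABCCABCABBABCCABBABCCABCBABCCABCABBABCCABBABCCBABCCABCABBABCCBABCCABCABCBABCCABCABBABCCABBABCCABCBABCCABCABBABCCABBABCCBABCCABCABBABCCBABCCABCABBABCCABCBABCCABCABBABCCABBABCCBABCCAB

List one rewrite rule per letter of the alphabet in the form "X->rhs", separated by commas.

  step 1 ⇒ step 2: CCABCABBAB ⇒ CAB·CAB·BAB·C·CAB·BAB·C·C·BAB·C
    A ↦ BAB
    B ↦ C
    C ↦ CAB

A->BAB, B->C, C->CAB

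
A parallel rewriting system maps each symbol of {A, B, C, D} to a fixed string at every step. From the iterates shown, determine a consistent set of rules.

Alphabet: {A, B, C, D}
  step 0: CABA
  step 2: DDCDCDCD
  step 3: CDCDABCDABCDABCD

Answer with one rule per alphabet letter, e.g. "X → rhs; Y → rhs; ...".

A->D, B->D, C->AB, D->CD

  step 2 ⇒ step 3: DDCDCDCD ⇒ CD·CD·AB·CD·AB·CD·AB·CD
    C ↦ AB
    D ↦ CD
    A ↦ D  (constrained at step 0)
    B ↦ D  (constrained at step 0)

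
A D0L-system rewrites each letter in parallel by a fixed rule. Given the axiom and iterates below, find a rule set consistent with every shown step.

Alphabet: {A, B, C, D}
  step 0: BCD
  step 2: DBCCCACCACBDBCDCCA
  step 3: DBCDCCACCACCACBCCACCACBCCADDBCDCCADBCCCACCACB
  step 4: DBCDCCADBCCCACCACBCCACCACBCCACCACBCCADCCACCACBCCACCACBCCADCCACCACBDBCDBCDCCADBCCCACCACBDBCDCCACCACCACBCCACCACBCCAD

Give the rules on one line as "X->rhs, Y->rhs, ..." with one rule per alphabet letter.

A->CB, B->D, C->CCA, D->DBC

  step 3 ⇒ step 4: DBCDCCACCACCACBCCACCACBCCADDBCDCCADBCCCACCACB ⇒ DBC·D·CCA·DBC·CCA·CCA·CB·CCA·CCA·CB·CCA·CCA·CB·CCA·D·CCA·CCA·CB·CCA·CCA·CB·CCA·D·CCA·CCA·CB·DBC·DBC·D·CCA·DBC·CCA·CCA·CB·DBC·D·CCA·CCA·CCA·CB·CCA·CCA·CB·CCA·D
    A ↦ CB
    B ↦ D
    C ↦ CCA
    D ↦ DBC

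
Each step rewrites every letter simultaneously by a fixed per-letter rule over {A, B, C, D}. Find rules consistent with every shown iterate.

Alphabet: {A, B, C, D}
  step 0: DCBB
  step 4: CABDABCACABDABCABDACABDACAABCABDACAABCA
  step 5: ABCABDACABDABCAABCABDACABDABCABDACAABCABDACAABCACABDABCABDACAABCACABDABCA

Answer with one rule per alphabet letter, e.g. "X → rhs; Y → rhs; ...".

  step 4 ⇒ step 5: CABDABCACABDABCABDACABDACAABCABDACAABCA ⇒ AB·CA·BD·A·CA·BD·AB·CA·AB·CA·BD·A·CA·BD·AB·CA·BD·A·CA·AB·CA·BD·A·CA·AB·CA·CA·BD·AB·CA·BD·A·CA·AB·CA·CA·BD·AB·CA
    A ↦ CA
    B ↦ BD
    C ↦ AB
    D ↦ A

A->CA, B->BD, C->AB, D->A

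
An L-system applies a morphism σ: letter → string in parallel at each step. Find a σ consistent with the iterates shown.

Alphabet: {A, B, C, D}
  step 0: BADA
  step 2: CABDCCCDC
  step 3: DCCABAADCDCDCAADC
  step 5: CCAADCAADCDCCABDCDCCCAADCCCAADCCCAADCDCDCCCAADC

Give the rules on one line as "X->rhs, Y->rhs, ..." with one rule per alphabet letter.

A->C, B->AB, C->DC, D->AA

  step 2 ⇒ step 3: CABDCCCDC ⇒ DC·C·AB·AA·DC·DC·DC·AA·DC
    A ↦ C
    B ↦ AB
    C ↦ DC
    D ↦ AA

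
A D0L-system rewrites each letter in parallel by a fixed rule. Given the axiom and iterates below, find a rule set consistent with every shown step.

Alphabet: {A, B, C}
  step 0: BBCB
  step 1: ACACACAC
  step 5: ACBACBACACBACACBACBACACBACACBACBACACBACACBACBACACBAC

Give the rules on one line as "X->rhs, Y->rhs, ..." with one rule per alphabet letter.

  step 0 ⇒ step 1: BBCB ⇒ AC·AC·AC·AC
    B ↦ AC
    C ↦ AC
    A ↦ B  (constrained at step 1)

A->B, B->AC, C->AC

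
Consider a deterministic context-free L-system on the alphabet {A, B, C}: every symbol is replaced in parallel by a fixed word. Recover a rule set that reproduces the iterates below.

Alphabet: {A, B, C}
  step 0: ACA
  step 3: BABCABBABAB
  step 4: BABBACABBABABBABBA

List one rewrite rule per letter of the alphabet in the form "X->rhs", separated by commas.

  step 3 ⇒ step 4: BABCABBABAB ⇒ BA·B·BA·CA·B·BA·BA·B·BA·B·BA
    A ↦ B
    B ↦ BA
    C ↦ CA

A->B, B->BA, C->CA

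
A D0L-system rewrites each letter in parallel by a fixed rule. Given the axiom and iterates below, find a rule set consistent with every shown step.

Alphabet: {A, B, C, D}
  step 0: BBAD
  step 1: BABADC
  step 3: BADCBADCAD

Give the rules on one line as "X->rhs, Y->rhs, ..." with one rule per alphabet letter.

A->D, B->BA, C->A, D->C

  step 0 ⇒ step 1: BBAD ⇒ BA·BA·D·C
    A ↦ D
    B ↦ BA
    D ↦ C
    C ↦ A  (constrained at step 1)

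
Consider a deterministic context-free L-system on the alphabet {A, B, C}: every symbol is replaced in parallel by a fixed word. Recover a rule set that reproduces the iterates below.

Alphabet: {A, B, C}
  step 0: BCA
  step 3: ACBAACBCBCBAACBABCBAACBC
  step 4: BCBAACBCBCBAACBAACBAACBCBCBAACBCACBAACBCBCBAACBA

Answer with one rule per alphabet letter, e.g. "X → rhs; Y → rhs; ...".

A->BC, B->AC, C->BA

  step 3 ⇒ step 4: ACBAACBCBCBAACBABCBAACBC ⇒ BC·BA·AC·BC·BC·BA·AC·BA·AC·BA·AC·BC·BC·BA·AC·BC·AC·BA·AC·BC·BC·BA·AC·BA
    A ↦ BC
    B ↦ AC
    C ↦ BA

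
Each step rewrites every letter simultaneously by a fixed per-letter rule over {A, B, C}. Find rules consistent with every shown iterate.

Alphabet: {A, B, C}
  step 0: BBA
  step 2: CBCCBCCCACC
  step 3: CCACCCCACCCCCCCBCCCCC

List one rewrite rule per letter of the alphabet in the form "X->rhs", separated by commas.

A->CBC, B->A, C->CC

  step 2 ⇒ step 3: CBCCBCCCACC ⇒ CC·A·CC·CC·A·CC·CC·CC·CBC·CC·CC
    A ↦ CBC
    B ↦ A
    C ↦ CC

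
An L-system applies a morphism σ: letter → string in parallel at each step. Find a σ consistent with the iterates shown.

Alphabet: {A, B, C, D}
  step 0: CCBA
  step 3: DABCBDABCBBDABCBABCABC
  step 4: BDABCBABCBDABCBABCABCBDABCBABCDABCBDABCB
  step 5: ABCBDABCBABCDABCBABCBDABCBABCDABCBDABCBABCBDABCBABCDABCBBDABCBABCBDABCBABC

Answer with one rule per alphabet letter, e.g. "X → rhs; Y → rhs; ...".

  step 4 ⇒ step 5: BDABCBABCBDABCBABCABCBDABCBABCDABCBDABCB ⇒ ABC·B·D·ABC·B·ABC·D·ABC·B·ABC·B·D·ABC·B·ABC·D·ABC·B·D·ABC·B·ABC·B·D·ABC·B·ABC·D·ABC·B·B·D·ABC·B·ABC·B·D·ABC·B·ABC
    A ↦ D
    B ↦ ABC
    C ↦ B
    D ↦ B

A->D, B->ABC, C->B, D->B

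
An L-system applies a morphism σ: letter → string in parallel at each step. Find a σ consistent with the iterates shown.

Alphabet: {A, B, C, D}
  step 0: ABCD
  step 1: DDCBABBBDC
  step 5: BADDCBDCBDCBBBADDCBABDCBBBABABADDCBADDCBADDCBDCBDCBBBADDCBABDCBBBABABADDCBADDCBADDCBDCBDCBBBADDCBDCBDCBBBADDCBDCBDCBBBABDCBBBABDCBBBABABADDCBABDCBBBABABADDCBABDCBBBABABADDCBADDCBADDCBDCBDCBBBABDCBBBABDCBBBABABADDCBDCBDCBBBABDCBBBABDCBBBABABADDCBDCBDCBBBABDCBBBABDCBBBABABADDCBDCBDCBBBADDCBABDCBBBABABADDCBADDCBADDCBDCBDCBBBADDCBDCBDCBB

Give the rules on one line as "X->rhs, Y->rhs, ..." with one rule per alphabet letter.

A->DDC, B->BA, C->BB, D->BDC

  step 0 ⇒ step 1: ABCD ⇒ DDC·BA·BB·BDC
    A ↦ DDC
    B ↦ BA
    C ↦ BB
    D ↦ BDC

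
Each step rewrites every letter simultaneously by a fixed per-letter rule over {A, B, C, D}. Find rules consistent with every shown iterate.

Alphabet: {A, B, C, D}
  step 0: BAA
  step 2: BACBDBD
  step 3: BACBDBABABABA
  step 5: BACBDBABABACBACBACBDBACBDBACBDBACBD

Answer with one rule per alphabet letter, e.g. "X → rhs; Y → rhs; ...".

  step 2 ⇒ step 3: BACBDBD ⇒ BA·C·BD·BA·BA·BA·BA
    A ↦ C
    B ↦ BA
    C ↦ BD
    D ↦ BA

A->C, B->BA, C->BD, D->BA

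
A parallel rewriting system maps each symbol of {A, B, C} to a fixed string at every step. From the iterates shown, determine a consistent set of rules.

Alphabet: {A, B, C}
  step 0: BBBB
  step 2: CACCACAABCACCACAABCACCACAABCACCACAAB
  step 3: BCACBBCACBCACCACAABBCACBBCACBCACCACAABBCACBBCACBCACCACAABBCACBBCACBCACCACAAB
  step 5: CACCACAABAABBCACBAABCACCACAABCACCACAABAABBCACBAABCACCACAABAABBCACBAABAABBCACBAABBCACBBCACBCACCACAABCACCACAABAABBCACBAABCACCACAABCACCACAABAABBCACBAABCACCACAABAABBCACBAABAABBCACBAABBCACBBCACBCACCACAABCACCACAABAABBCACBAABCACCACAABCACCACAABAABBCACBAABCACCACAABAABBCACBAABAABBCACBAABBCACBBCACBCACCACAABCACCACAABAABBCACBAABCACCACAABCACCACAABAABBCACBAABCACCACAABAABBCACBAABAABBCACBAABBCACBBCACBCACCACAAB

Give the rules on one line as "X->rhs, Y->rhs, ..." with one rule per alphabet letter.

A->CAC, B->AAB, C->B

  step 2 ⇒ step 3: CACCACAABCACCACAABCACCACAABCACCACAAB ⇒ B·CAC·B·B·CAC·B·CAC·CAC·AAB·B·CAC·B·B·CAC·B·CAC·CAC·AAB·B·CAC·B·B·CAC·B·CAC·CAC·AAB·B·CAC·B·B·CAC·B·CAC·CAC·AAB
    A ↦ CAC
    B ↦ AAB
    C ↦ B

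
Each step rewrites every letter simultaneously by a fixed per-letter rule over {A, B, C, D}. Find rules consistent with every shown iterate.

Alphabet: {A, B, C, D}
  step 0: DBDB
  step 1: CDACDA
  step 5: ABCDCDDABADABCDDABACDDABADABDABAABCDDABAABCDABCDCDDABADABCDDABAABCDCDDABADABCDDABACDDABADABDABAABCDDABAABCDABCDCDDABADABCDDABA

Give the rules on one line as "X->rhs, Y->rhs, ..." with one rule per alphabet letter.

A->DAB, B->A, C->AB, D->CD

  step 0 ⇒ step 1: DBDB ⇒ CD·A·CD·A
    B ↦ A
    D ↦ CD
    A ↦ DAB  (constrained at step 1)
    C ↦ AB  (constrained at step 1)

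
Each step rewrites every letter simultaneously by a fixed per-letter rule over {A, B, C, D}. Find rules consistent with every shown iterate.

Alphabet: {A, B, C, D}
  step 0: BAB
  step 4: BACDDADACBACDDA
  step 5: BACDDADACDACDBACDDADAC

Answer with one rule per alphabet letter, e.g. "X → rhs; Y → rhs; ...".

A->C, B->BA, C->D, D->DA

  step 4 ⇒ step 5: BACDDADACBACDDA ⇒ BA·C·D·DA·DA·C·DA·C·D·BA·C·D·DA·DA·C
    A ↦ C
    B ↦ BA
    C ↦ D
    D ↦ DA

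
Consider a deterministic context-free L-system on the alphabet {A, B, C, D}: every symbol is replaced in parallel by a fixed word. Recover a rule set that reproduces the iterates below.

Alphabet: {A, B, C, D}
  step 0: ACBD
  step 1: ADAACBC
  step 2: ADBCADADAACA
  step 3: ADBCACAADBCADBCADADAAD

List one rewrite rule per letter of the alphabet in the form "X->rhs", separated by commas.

  step 2 ⇒ step 3: ADBCADADAACA ⇒ AD·BC·AC·A·AD·BC·AD·BC·AD·AD·A·AD
    A ↦ AD
    B ↦ AC
    C ↦ A
    D ↦ BC

A->AD, B->AC, C->A, D->BC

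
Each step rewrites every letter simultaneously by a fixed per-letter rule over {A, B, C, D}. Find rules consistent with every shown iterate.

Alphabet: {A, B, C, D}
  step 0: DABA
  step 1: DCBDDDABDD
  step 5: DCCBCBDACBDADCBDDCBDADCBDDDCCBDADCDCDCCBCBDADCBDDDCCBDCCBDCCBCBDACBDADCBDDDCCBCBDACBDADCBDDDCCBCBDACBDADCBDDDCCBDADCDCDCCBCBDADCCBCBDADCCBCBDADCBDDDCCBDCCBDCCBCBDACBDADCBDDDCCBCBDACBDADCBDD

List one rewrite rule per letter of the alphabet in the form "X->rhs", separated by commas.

  step 0 ⇒ step 1: DABA ⇒ DC·BDD·DA·BDD
    A ↦ BDD
    B ↦ DA
    D ↦ DC
    C ↦ CB  (constrained at step 1)

A->BDD, B->DA, C->CB, D->DC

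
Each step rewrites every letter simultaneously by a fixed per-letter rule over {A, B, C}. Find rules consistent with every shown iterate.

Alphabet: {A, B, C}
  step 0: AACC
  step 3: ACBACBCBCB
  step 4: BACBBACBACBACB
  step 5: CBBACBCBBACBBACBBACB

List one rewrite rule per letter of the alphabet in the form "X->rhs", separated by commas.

  step 4 ⇒ step 5: BACBBACBACBACB ⇒ CB·B·A·CB·CB·B·A·CB·B·A·CB·B·A·CB
    A ↦ B
    B ↦ CB
    C ↦ A

A->B, B->CB, C->A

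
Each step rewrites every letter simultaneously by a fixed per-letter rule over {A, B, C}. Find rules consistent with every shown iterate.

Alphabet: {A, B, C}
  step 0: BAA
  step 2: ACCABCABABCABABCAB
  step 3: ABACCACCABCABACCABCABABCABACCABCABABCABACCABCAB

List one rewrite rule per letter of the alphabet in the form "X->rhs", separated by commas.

  step 2 ⇒ step 3: ACCABCABABCABABCAB ⇒ AB·ACC·ACC·AB·CAB·ACC·AB·CAB·AB·CAB·ACC·AB·CAB·AB·CAB·ACC·AB·CAB
    A ↦ AB
    B ↦ CAB
    C ↦ ACC

A->AB, B->CAB, C->ACC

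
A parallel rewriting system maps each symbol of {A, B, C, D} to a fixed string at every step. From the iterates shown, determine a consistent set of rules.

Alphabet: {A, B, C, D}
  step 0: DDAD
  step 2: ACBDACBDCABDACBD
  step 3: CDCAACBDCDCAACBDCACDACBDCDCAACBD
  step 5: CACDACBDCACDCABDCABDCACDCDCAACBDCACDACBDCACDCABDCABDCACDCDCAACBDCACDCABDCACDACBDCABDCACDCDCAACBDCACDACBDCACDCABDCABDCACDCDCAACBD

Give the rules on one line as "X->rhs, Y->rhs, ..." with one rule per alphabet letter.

  step 2 ⇒ step 3: ACBDACBDCABDACBD ⇒ CD·CA·AC·BD·CD·CA·AC·BD·CA·CD·AC·BD·CD·CA·AC·BD
    A ↦ CD
    B ↦ AC
    C ↦ CA
    D ↦ BD

A->CD, B->AC, C->CA, D->BD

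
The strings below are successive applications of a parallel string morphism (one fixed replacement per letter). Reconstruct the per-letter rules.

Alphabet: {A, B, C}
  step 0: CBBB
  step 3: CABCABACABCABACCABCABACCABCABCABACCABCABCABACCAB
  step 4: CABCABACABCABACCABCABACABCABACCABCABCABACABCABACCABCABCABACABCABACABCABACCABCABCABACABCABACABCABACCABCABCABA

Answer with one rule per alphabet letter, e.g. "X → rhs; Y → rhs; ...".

  step 3 ⇒ step 4: CABCABACABCABACCABCABACCABCABCABACCABCABCABACCAB ⇒ CAB·C·ABA·CAB·C·ABA·C·CAB·C·ABA·CAB·C·ABA·C·CAB·CAB·C·ABA·CAB·C·ABA·C·CAB·CAB·C·ABA·CAB·C·ABA·CAB·C·ABA·C·CAB·CAB·C·ABA·CAB·C·ABA·CAB·C·ABA·C·CAB·CAB·C·ABA
    A ↦ C
    B ↦ ABA
    C ↦ CAB

A->C, B->ABA, C->CAB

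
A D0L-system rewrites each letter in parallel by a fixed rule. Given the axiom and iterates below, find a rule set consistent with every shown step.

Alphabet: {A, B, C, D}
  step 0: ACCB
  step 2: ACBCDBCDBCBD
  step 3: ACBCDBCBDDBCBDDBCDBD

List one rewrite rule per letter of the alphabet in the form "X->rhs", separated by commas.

A->AC, B->D, C->BC, D->BD

  step 2 ⇒ step 3: ACBCDBCDBCBD ⇒ AC·BC·D·BC·BD·D·BC·BD·D·BC·D·BD
    A ↦ AC
    B ↦ D
    C ↦ BC
    D ↦ BD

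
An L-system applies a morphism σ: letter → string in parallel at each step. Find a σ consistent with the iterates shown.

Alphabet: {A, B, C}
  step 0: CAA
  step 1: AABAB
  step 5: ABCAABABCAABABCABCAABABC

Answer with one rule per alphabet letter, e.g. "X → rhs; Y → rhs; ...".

A->AB, B->C, C->A

  step 0 ⇒ step 1: CAA ⇒ A·AB·AB
    A ↦ AB
    C ↦ A
    B ↦ C  (constrained at step 1)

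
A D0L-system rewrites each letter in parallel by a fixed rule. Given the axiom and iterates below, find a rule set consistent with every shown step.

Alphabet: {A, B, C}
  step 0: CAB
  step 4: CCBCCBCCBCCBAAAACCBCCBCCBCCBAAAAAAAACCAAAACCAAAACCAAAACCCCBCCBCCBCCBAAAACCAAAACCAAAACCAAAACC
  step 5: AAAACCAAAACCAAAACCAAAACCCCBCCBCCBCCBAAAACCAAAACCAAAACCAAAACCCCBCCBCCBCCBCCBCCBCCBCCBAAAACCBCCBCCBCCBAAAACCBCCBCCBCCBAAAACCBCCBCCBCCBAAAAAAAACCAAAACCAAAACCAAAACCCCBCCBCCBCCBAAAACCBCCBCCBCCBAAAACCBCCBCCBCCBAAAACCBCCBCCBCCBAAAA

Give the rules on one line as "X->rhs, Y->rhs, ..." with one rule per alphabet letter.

  step 4 ⇒ step 5: CCBCCBCCBCCBAAAACCBCCBCCBCCBAAAAAAAACCAAAACCAAAACCAAAACCCCBCCBCCBCCBAAAACCAAAACCAAAACCAAAACC ⇒ AA·AA·CC·AA·AA·CC·AA·AA·CC·AA·AA·CC·CCB·CCB·CCB·CCB·AA·AA·CC·AA·AA·CC·AA·AA·CC·AA·AA·CC·CCB·CCB·CCB·CCB·CCB·CCB·CCB·CCB·AA·AA·CCB·CCB·CCB·CCB·AA·AA·CCB·CCB·CCB·CCB·AA·AA·CCB·CCB·CCB·CCB·AA·AA·AA·AA·CC·AA·AA·CC·AA·AA·CC·AA·AA·CC·CCB·CCB·CCB·CCB·AA·AA·CCB·CCB·CCB·CCB·AA·AA·CCB·CCB·CCB·CCB·AA·AA·CCB·CCB·CCB·CCB·AA·AA
    A ↦ CCB
    B ↦ CC
    C ↦ AA

A->CCB, B->CC, C->AA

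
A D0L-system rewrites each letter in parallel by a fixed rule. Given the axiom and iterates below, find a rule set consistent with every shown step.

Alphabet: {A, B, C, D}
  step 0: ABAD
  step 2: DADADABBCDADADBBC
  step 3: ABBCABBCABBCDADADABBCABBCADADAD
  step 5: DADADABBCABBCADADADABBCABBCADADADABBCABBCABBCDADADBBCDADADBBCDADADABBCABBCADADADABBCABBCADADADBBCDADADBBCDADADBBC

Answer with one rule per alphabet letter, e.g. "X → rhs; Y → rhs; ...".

  step 2 ⇒ step 3: DADADABBCDADADBBC ⇒ A·BBC·A·BBC·A·BBC·DA·DA·D·A·BBC·A·BBC·A·DA·DA·D
    A ↦ BBC
    B ↦ DA
    C ↦ D
    D ↦ A

A->BBC, B->DA, C->D, D->A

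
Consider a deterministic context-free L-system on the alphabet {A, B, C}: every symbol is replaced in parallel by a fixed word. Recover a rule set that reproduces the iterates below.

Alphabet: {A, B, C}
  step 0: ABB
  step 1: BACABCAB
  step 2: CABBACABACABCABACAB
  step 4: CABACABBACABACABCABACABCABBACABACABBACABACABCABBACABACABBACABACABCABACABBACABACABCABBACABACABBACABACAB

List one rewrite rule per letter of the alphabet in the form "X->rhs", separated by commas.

A->BA, B->CAB, C->CA

  step 1 ⇒ step 2: BACABCAB ⇒ CAB·BA·CA·BA·CAB·CA·BA·CAB
    A ↦ BA
    B ↦ CAB
    C ↦ CA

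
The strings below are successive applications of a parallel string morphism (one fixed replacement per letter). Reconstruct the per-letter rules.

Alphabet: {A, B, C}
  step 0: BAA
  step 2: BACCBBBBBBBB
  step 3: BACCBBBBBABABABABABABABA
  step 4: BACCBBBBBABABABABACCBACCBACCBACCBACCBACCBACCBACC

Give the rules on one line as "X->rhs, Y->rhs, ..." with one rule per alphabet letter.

A->CC, B->BA, C->BB

  step 3 ⇒ step 4: BACCBBBBBABABABABABABABA ⇒ BA·CC·BB·BB·BA·BA·BA·BA·BA·CC·BA·CC·BA·CC·BA·CC·BA·CC·BA·CC·BA·CC·BA·CC
    A ↦ CC
    B ↦ BA
    C ↦ BB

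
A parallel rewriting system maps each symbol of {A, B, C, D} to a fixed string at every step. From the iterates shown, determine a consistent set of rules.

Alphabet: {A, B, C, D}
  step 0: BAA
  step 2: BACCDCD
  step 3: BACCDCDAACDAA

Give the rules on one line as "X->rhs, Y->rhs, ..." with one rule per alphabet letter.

  step 2 ⇒ step 3: BACCDCD ⇒ BA·C·CD·CD·AA·CD·AA
    A ↦ C
    B ↦ BA
    C ↦ CD
    D ↦ AA

A->C, B->BA, C->CD, D->AA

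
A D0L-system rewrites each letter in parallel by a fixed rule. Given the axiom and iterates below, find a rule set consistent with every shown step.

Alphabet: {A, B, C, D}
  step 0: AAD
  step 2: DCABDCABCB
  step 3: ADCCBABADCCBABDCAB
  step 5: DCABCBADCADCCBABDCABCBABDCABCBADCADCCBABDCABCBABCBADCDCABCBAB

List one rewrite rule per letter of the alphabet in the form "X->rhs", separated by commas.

  step 2 ⇒ step 3: DCABDCABCB ⇒ A·DC·CB·AB·A·DC·CB·AB·DC·AB
    A ↦ CB
    B ↦ AB
    C ↦ DC
    D ↦ A

A->CB, B->AB, C->DC, D->A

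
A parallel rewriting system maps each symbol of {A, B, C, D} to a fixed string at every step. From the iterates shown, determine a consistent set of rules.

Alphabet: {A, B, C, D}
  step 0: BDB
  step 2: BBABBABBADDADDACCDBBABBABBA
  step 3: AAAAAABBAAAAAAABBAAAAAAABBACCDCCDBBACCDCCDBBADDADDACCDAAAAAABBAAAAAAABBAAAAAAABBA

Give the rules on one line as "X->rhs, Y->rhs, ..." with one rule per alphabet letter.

A->BBA, B->AAA, C->DDA, D->CCD

  step 2 ⇒ step 3: BBABBABBADDADDACCDBBABBABBA ⇒ AAA·AAA·BBA·AAA·AAA·BBA·AAA·AAA·BBA·CCD·CCD·BBA·CCD·CCD·BBA·DDA·DDA·CCD·AAA·AAA·BBA·AAA·AAA·BBA·AAA·AAA·BBA
    A ↦ BBA
    B ↦ AAA
    C ↦ DDA
    D ↦ CCD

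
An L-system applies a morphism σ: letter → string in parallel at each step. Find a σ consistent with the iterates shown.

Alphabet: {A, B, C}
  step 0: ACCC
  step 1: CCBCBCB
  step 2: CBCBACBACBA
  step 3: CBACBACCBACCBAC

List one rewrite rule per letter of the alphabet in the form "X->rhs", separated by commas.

A->C, B->A, C->CB

  step 2 ⇒ step 3: CBCBACBACBA ⇒ CB·A·CB·A·C·CB·A·C·CB·A·C
    A ↦ C
    B ↦ A
    C ↦ CB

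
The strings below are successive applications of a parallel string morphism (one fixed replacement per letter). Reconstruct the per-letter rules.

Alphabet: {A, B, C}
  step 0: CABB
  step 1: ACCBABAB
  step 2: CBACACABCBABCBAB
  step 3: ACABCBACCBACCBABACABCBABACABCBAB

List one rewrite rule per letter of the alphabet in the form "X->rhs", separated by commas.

  step 2 ⇒ step 3: CBACACABCBABCBAB ⇒ AC·AB·CB·AC·CB·AC·CB·AB·AC·AB·CB·AB·AC·AB·CB·AB
    A ↦ CB
    B ↦ AB
    C ↦ AC

A->CB, B->AB, C->AC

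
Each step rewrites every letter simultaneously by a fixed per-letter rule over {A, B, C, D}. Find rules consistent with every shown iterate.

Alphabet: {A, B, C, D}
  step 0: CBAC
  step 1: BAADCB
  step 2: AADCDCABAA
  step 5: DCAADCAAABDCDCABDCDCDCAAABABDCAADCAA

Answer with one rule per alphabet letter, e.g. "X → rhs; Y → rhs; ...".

A->DC, B->AA, C->B, D->A

  step 1 ⇒ step 2: BAADCB ⇒ AA·DC·DC·A·B·AA
    A ↦ DC
    B ↦ AA
    C ↦ B
    D ↦ A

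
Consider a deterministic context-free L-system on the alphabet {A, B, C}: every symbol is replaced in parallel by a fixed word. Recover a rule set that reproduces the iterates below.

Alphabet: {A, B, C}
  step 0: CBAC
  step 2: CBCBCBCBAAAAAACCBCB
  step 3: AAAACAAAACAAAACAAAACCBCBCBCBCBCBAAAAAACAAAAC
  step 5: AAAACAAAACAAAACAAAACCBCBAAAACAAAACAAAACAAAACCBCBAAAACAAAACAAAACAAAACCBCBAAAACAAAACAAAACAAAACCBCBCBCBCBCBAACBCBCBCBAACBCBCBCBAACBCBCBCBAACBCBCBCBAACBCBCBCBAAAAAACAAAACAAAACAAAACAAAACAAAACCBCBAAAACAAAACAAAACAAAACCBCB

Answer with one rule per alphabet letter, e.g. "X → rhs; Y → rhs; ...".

  step 2 ⇒ step 3: CBCBCBCBAAAAAACCBCB ⇒ AA·AAC·AA·AAC·AA·AAC·AA·AAC·CB·CB·CB·CB·CB·CB·AA·AA·AAC·AA·AAC
    A ↦ CB
    B ↦ AAC
    C ↦ AA

A->CB, B->AAC, C->AA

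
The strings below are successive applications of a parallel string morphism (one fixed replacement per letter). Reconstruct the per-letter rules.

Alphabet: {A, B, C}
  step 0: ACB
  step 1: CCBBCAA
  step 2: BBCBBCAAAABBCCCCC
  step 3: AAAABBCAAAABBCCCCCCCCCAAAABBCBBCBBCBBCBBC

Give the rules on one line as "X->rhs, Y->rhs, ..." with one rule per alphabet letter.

  step 2 ⇒ step 3: BBCBBCAAAABBCCCCC ⇒ AA·AA·BBC·AA·AA·BBC·CC·CC·CC·CC·AA·AA·BBC·BBC·BBC·BBC·BBC
    A ↦ CC
    B ↦ AA
    C ↦ BBC

A->CC, B->AA, C->BBC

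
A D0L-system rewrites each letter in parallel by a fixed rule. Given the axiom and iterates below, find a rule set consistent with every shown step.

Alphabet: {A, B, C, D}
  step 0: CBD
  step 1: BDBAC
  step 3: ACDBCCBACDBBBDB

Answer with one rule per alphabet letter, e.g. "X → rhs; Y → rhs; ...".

A->CC, B->DB, C->B, D->AC

  step 0 ⇒ step 1: CBD ⇒ B·DB·AC
    B ↦ DB
    C ↦ B
    D ↦ AC
    A ↦ CC  (constrained at step 1)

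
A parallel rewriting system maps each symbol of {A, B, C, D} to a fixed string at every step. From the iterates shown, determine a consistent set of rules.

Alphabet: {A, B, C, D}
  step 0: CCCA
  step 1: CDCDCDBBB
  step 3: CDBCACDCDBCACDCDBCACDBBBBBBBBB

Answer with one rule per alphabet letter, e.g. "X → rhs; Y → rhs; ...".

  step 0 ⇒ step 1: CCCA ⇒ CD·CD·CD·BBB
    A ↦ BBB
    C ↦ CD
    B ↦ A  (constrained at step 1)
    D ↦ BC  (constrained at step 1)

A->BBB, B->A, C->CD, D->BC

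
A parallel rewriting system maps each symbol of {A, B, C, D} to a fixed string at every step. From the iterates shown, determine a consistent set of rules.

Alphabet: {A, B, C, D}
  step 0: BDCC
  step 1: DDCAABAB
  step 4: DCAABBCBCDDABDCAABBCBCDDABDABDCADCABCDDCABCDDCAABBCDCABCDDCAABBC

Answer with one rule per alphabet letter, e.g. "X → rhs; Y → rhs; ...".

A->BC, B->D, C->AB, D->DCA

  step 0 ⇒ step 1: BDCC ⇒ D·DCA·AB·AB
    B ↦ D
    C ↦ AB
    D ↦ DCA
    A ↦ BC  (constrained at step 1)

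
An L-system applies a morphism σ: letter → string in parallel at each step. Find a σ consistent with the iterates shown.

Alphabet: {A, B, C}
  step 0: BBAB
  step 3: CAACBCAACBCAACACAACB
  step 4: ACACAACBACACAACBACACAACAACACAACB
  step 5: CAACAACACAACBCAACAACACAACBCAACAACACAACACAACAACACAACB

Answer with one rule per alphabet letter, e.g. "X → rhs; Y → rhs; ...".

  step 4 ⇒ step 5: ACACAACBACACAACBACACAACAACACAACB ⇒ CA·A·CA·A·CA·CA·A·CB·CA·A·CA·A·CA·CA·A·CB·CA·A·CA·A·CA·CA·A·CA·CA·A·CA·A·CA·CA·A·CB
    A ↦ CA
    B ↦ CB
    C ↦ A

A->CA, B->CB, C->A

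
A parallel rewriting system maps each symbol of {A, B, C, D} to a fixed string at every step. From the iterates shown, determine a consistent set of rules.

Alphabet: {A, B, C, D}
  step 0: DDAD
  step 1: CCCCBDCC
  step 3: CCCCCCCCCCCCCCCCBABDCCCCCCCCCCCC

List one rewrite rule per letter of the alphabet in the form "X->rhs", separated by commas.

  step 0 ⇒ step 1: DDAD ⇒ CC·CC·BD·CC
    A ↦ BD
    D ↦ CC
    B ↦ BA  (constrained at step 1)
    C ↦ CC  (constrained at step 1)

A->BD, B->BA, C->CC, D->CC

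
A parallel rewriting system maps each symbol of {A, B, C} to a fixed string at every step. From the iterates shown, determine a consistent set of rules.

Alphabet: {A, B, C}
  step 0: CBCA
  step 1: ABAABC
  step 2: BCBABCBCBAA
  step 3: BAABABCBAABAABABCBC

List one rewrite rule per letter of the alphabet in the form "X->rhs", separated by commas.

  step 2 ⇒ step 3: BCBABCBCBAA ⇒ BA·A·BA·BC·BA·A·BA·A·BA·BC·BC
    A ↦ BC
    B ↦ BA
    C ↦ A

A->BC, B->BA, C->A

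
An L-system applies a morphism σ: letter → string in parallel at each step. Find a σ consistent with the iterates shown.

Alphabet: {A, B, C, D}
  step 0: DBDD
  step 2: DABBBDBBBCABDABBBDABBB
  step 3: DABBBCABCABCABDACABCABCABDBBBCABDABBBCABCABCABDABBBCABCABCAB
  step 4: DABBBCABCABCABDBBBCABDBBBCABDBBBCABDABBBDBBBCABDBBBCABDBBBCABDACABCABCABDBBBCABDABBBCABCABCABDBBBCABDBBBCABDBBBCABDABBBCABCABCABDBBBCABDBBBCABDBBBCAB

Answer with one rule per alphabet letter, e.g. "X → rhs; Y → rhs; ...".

A->BBB, B->CAB, C->D, D->DA

  step 3 ⇒ step 4: DABBBCABCABCABDACABCABCABDBBBCABDABBBCABCABCABDABBBCABCABCAB ⇒ DA·BBB·CAB·CAB·CAB·D·BBB·CAB·D·BBB·CAB·D·BBB·CAB·DA·BBB·D·BBB·CAB·D·BBB·CAB·D·BBB·CAB·DA·CAB·CAB·CAB·D·BBB·CAB·DA·BBB·CAB·CAB·CAB·D·BBB·CAB·D·BBB·CAB·D·BBB·CAB·DA·BBB·CAB·CAB·CAB·D·BBB·CAB·D·BBB·CAB·D·BBB·CAB
    A ↦ BBB
    B ↦ CAB
    C ↦ D
    D ↦ DA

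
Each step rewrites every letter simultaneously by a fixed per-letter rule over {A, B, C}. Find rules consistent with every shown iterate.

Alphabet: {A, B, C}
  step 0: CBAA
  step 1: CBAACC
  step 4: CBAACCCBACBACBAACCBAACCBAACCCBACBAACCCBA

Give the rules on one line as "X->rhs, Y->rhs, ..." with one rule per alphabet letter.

  step 0 ⇒ step 1: CBAA ⇒ CBA·A·C·C
    A ↦ C
    B ↦ A
    C ↦ CBA

A->C, B->A, C->CBA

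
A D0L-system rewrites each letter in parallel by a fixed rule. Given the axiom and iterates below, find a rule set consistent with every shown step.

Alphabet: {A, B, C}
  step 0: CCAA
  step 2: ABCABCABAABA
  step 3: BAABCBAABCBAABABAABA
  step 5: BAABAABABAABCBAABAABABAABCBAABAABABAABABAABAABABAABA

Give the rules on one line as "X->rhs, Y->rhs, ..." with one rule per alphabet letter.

  step 2 ⇒ step 3: ABCABCABAABA ⇒ BA·A·BC·BA·A·BC·BA·A·BA·BA·A·BA
    A ↦ BA
    B ↦ A
    C ↦ BC

A->BA, B->A, C->BC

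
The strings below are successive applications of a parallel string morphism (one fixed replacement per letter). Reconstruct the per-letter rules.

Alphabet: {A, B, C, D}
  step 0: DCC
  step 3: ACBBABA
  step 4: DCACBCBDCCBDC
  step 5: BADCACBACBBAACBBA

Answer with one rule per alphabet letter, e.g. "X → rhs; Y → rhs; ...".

  step 4 ⇒ step 5: DCACBCBDCCBDC ⇒ B·A·DC·A·CB·A·CB·B·A·A·CB·B·A
    A ↦ DC
    B ↦ CB
    C ↦ A
    D ↦ B

A->DC, B->CB, C->A, D->B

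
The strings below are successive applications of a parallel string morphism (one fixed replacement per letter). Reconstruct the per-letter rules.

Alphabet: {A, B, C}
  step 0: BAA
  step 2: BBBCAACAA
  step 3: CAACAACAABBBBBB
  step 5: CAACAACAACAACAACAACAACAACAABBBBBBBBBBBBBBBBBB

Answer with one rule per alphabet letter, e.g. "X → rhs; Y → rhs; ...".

A->B, B->CAA, C->B

  step 2 ⇒ step 3: BBBCAACAA ⇒ CAA·CAA·CAA·B·B·B·B·B·B
    A ↦ B
    B ↦ CAA
    C ↦ B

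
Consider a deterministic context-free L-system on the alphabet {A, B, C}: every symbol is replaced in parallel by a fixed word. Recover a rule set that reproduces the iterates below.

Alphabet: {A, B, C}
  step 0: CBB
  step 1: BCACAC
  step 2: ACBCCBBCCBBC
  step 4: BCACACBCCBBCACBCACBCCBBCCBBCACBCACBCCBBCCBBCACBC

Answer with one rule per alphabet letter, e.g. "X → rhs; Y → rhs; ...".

  step 1 ⇒ step 2: BCACAC ⇒ AC·BC·CB·BC·CB·BC
    A ↦ CB
    B ↦ AC
    C ↦ BC

A->CB, B->AC, C->BC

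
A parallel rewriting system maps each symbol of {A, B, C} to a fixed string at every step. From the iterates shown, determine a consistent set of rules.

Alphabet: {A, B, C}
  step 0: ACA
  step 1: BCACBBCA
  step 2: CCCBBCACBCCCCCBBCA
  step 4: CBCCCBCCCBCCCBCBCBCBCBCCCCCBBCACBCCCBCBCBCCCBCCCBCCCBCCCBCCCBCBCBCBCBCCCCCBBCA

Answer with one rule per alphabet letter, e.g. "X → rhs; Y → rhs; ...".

  step 1 ⇒ step 2: BCACBBCA ⇒ CC·CB·BCA·CB·CC·CC·CB·BCA
    A ↦ BCA
    B ↦ CC
    C ↦ CB

A->BCA, B->CC, C->CB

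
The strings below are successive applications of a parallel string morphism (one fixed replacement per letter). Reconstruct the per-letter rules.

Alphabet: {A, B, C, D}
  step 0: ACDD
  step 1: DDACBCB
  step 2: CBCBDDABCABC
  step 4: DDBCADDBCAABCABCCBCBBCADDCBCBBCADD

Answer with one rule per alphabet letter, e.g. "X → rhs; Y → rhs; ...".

  step 1 ⇒ step 2: DDACBCB ⇒ CB·CB·DD·A·BC·A·BC
    A ↦ DD
    B ↦ BC
    C ↦ A
    D ↦ CB

A->DD, B->BC, C->A, D->CB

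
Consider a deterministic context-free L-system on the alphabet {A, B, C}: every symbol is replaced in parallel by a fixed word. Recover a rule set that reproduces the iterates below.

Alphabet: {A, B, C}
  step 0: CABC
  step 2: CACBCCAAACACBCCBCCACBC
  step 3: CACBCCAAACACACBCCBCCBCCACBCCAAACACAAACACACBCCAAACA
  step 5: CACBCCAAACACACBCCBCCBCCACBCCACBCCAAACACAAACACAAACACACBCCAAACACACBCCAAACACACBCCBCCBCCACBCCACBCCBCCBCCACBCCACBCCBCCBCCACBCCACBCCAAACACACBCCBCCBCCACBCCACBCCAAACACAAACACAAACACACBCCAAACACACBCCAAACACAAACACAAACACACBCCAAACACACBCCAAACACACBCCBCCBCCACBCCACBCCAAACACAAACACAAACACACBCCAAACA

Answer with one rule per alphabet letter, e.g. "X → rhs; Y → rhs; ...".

A->CBC, B->AA, C->CA

  step 2 ⇒ step 3: CACBCCAAACACBCCBCCACBC ⇒ CA·CBC·CA·AA·CA·CA·CBC·CBC·CBC·CA·CBC·CA·AA·CA·CA·AA·CA·CA·CBC·CA·AA·CA
    A ↦ CBC
    B ↦ AA
    C ↦ CA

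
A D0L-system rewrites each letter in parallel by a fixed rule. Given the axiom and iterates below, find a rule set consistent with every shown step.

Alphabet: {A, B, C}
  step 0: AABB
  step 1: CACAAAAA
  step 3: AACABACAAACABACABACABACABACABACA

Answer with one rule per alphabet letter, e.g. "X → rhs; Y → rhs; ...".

  step 0 ⇒ step 1: AABB ⇒ CA·CA·AA·AA
    A ↦ CA
    B ↦ AA
    C ↦ BA  (constrained at step 1)

A->CA, B->AA, C->BA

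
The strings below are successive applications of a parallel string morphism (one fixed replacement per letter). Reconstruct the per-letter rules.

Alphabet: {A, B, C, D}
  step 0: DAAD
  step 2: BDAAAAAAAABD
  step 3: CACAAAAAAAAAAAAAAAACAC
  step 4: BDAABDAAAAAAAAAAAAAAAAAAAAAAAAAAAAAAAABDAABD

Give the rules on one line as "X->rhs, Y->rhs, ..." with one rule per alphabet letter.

  step 3 ⇒ step 4: CACAAAAAAAAAAAAAAAACAC ⇒ BD·AA·BD·AA·AA·AA·AA·AA·AA·AA·AA·AA·AA·AA·AA·AA·AA·AA·AA·BD·AA·BD
    A ↦ AA
    C ↦ BD
  step 2 ⇒ step 3: BDAAAAAAAABD ⇒ CA·C·AA·AA·AA·AA·AA·AA·AA·AA·CA·C
    B ↦ CA
  step 2 ⇒ step 3: BDAAAAAAAABD ⇒ CA·C·AA·AA·AA·AA·AA·AA·AA·AA·CA·C
    D ↦ C

A->AA, B->CA, C->BD, D->C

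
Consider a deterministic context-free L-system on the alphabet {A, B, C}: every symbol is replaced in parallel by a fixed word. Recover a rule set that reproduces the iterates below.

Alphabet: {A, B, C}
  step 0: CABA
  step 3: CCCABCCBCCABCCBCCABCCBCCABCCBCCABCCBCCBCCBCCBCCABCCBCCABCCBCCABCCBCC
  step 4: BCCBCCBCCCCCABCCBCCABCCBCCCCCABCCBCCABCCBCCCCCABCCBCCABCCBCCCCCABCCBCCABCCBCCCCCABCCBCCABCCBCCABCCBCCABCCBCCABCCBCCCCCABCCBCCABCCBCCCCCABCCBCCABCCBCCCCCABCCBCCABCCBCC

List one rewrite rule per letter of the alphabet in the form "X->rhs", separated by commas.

A->CCC, B->A, C->BCC

  step 3 ⇒ step 4: CCCABCCBCCABCCBCCABCCBCCABCCBCCABCCBCCBCCBCCBCCABCCBCCABCCBCCABCCBCC ⇒ BCC·BCC·BCC·CCC·A·BCC·BCC·A·BCC·BCC·CCC·A·BCC·BCC·A·BCC·BCC·CCC·A·BCC·BCC·A·BCC·BCC·CCC·A·BCC·BCC·A·BCC·BCC·CCC·A·BCC·BCC·A·BCC·BCC·A·BCC·BCC·A·BCC·BCC·A·BCC·BCC·CCC·A·BCC·BCC·A·BCC·BCC·CCC·A·BCC·BCC·A·BCC·BCC·CCC·A·BCC·BCC·A·BCC·BCC
    A ↦ CCC
    B ↦ A
    C ↦ BCC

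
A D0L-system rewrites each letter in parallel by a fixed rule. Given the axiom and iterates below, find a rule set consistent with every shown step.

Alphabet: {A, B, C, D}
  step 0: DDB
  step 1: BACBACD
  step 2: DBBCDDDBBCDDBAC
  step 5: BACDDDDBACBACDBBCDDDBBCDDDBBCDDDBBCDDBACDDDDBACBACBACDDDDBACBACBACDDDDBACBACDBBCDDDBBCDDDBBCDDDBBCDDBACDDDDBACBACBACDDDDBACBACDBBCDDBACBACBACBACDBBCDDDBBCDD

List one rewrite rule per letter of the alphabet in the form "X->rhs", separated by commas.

  step 1 ⇒ step 2: BACBACD ⇒ D·BBC·DD·D·BBC·DD·BAC
    A ↦ BBC
    B ↦ D
    C ↦ DD
    D ↦ BAC

A->BBC, B->D, C->DD, D->BAC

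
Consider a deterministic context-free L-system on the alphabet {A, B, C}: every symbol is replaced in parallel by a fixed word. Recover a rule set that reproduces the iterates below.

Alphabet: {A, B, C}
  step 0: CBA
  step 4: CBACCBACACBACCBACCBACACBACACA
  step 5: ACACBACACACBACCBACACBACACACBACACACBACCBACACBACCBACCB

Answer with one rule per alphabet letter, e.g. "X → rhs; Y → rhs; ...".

  step 4 ⇒ step 5: CBACCBACACBACCBACCBACACBACACA ⇒ AC·A·CB·AC·AC·A·CB·AC·CB·AC·A·CB·AC·AC·A·CB·AC·AC·A·CB·AC·CB·AC·A·CB·AC·CB·AC·CB
    A ↦ CB
    B ↦ A
    C ↦ AC

A->CB, B->A, C->AC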